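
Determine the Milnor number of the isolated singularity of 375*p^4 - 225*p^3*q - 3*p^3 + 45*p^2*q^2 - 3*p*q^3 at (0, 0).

7

The Hessian of f at 0 has rank 0. Corank 2; j^3 = -3*p^3 is a perfect cube, so E-series; the 4-jet and mu = 7 give E_7.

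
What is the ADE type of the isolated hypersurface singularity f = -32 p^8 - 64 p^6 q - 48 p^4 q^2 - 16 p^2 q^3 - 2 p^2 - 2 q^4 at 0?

A3

The Hessian of f at 0 is [[-4, 0], [0, 0]] with rank 1, so corank 1. A Groebner basis of the Jacobian ideal J(f) in C{p,q} is {q^3, p}; counting standard monomials gives mu = 3. Corank 1: A-series; mu = 3 gives A_3.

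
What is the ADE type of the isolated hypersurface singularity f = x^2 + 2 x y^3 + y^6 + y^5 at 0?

A4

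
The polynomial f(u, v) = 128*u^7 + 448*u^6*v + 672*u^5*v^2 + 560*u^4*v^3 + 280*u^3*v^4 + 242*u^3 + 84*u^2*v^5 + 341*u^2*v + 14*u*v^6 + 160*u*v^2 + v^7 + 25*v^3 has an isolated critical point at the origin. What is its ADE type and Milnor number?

The Hessian of f at 0 is [[0, 0], [0, 0]] with rank 0, so corank 2. A Groebner basis of the Jacobian ideal J(f) in C{u,v} is {-19487171*u*v/14 + v^6 - 8857805*v^2/14, u*v^2 + 5*v^3/11, u^2 + 21*u*v/22 + 5*v^2/22}; counting standard monomials gives mu = 8. Corank 2; j^3 = (2*u + v)*(11*u + 5*v)^2 has shape L^2 M (L != M), so D-series; mu = 8 gives D_8.

Type D_8, Milnor number mu = 8.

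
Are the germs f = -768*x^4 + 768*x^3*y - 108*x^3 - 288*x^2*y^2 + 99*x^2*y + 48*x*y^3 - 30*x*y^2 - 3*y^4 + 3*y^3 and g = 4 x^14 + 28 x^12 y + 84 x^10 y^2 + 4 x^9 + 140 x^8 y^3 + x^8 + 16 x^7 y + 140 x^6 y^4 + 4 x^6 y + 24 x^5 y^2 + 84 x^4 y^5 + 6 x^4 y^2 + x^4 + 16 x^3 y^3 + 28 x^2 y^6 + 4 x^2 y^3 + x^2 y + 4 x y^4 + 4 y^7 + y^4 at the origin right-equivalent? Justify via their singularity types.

Yes.

The Hessian of f at 0 has rank 0. Corank 2; j^3 = -3*(3*x - y)^2*(4*x - y) has shape L^2 M (L != M), so D-series; mu = 5 gives D_5. The Hessian of g at 0 has rank 0. Corank 2; j^3 = x^2*y has shape L^2 M (L != M), so D-series; mu = 5 gives D_5. Both have type D_5, hence right-equivalent.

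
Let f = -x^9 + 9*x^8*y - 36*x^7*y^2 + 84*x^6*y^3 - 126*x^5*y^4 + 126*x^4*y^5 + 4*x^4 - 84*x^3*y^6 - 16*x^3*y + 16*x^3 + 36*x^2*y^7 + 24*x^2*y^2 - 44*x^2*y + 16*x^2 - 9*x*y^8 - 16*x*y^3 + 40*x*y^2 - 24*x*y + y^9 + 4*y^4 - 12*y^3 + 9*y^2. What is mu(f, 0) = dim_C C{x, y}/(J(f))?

8

The Hessian of f at 0 is [[32, -24], [-24, 18]] with rank 1, so corank 1. A Groebner basis of the Jacobian ideal J(f) in C{x,y} is {5376*x*y^2 - 36864*x*y + 57344*x + y^5 + 20*y^4 - 4736*y^3 + 29440*y^2 - 43008*y, x*y^3 - 20*x*y^2 + 96*x*y - 128*x - 15*y^4/16 + 17*y^3 - 76*y^2 + 96*y, x^2 - 2*x*y + 2*x + y^2 - 3*y/2}; counting standard monomials gives mu = 8. Corank 1: A-series; mu = 8 gives A_8.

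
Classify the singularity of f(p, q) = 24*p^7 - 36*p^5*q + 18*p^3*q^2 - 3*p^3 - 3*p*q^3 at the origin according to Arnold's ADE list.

E_7

The Hessian of f at 0 has rank 0. Corank 2; j^3 = -3*p^3 is a perfect cube, so E-series; the 4-jet and mu = 7 give E_7.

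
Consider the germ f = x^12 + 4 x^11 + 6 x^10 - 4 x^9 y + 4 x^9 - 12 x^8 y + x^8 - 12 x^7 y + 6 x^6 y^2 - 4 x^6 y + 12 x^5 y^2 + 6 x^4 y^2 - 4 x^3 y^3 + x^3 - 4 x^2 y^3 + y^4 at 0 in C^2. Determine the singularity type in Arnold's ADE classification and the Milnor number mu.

Type E6, Milnor number mu = 6.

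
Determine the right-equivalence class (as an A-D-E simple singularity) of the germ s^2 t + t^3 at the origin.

The Hessian of f at 0 has rank 0. Corank 2; j^3 = t*(s^2 + t^2) splits into three distinct lines over C (the quadratic factor has nonzero discriminant), so D_4.

D_4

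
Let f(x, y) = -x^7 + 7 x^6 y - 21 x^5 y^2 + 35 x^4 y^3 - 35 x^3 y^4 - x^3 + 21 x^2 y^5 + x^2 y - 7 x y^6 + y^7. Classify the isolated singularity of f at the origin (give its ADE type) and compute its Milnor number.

The Hessian of f at 0 has rank 0. Corank 2; j^3 = -x^2*(x - y) has shape L^2 M (L != M), so D-series; mu = 8 gives D_8.

Type D_8, Milnor number mu = 8.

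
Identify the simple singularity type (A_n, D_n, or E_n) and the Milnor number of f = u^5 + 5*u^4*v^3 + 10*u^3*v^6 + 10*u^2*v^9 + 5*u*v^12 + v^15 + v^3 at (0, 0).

The Hessian of f at 0 has rank 0. Corank 2; j^3 = v^3 is a perfect cube, so E-series; the 5-jet and mu = 8 give E_8.

Type E_8, Milnor number mu = 8.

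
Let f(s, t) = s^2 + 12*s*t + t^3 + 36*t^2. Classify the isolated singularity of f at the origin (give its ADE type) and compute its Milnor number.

The Hessian of f at 0 has rank 1. Corank 1: A-series; mu = 2 gives A_2.

Type A_{2}, Milnor number mu = 2.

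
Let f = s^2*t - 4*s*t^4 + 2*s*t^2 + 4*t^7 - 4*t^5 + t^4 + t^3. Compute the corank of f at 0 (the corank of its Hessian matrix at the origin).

Hessian at 0 has rank 0.

2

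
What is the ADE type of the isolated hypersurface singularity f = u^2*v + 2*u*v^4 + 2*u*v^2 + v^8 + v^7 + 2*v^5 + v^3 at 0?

D_{9}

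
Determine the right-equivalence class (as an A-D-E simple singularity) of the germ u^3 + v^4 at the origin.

E6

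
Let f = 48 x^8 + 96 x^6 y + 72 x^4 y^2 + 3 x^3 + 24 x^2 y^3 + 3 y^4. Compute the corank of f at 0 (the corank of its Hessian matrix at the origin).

2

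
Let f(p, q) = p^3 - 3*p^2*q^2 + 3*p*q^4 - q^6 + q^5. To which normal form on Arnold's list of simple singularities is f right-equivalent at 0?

E_8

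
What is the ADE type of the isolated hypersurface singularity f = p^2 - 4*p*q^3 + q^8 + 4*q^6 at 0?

A7

The Hessian of f at 0 has rank 1. Corank 1: A-series; mu = 7 gives A_7.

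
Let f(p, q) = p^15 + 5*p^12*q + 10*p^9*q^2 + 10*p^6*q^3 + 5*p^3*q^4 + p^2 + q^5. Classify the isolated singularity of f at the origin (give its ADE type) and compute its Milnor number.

Type A4, Milnor number mu = 4.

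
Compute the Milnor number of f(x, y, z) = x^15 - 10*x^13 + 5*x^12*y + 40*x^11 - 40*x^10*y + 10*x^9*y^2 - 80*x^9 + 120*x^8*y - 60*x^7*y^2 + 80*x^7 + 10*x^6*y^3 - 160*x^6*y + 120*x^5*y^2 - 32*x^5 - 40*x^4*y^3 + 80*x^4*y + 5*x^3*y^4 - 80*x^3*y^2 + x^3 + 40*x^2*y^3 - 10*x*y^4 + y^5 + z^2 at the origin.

8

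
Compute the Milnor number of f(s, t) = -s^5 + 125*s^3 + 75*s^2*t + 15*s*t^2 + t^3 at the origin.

8

The Hessian of f at 0 has rank 0. Corank 2; j^3 = (5*s + t)^3 is a perfect cube, so E-series; the 5-jet and mu = 8 give E_8.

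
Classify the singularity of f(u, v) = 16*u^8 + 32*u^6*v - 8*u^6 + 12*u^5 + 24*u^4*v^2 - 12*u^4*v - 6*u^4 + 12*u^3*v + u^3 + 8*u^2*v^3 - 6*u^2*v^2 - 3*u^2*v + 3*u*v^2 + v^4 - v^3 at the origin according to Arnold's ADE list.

E_{6}

The Hessian of f at 0 is [[0, 0], [0, 0]] with rank 0, so corank 2. A Groebner basis of the Jacobian ideal J(f) in C{u,v} is {u^3 - 3*u^2/4 + 3*u*v/2 - 3*v^2/4, u^2*v - u^2/2 + u*v - v^2/2, -u^2/4 + u*v^2 + u*v/2 - v^2/4, v^3}; counting standard monomials gives mu = 6. Corank 2; j^3 = (u - v)^3 is a perfect cube, so E-series; the 4-jet and mu = 6 give E_6.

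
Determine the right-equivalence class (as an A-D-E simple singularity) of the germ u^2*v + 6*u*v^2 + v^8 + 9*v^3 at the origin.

D_9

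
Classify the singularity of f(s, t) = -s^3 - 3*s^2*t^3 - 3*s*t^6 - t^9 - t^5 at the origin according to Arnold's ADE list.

E_{8}

The Hessian of f at 0 has rank 0. Corank 2; j^3 = -s^3 is a perfect cube, so E-series; the 5-jet and mu = 8 give E_8.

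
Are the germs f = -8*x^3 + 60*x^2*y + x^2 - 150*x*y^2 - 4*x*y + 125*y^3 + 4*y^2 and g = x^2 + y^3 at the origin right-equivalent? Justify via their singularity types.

Yes.

The Hessian of f at 0 has rank 1. Corank 1: A-series; mu = 2 gives A_2. The Hessian of g at 0 has rank 1. Corank 1: A-series; mu = 2 gives A_2. Both have type A_2, hence right-equivalent.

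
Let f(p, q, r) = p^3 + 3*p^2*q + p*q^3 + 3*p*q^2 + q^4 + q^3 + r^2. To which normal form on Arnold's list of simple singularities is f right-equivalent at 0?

The Hessian of f at 0 has rank 1. Corank 2; j^3 = (p + q)^3 is a perfect cube, so E-series; the 4-jet and mu = 7 give E_7.

E7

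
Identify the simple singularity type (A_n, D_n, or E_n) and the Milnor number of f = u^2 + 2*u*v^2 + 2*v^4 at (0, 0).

The Hessian of f at 0 has rank 1. Corank 1: A-series; mu = 3 gives A_3.

Type A_3, Milnor number mu = 3.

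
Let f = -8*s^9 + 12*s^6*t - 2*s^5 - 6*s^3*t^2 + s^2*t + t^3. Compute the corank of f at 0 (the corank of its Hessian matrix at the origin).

2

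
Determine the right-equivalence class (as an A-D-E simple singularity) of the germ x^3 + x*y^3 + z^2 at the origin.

The Hessian of f at 0 has rank 1. Corank 2; j^3 = x^3 is a perfect cube, so E-series; the 4-jet and mu = 7 give E_7.

E7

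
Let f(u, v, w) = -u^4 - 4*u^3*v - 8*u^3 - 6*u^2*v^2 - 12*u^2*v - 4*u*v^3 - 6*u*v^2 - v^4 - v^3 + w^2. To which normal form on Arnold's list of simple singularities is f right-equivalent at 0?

E6

The Hessian of f at 0 has rank 1. Corank 2; j^3 = -(2*u + v)^3 is a perfect cube, so E-series; the 4-jet and mu = 6 give E_6.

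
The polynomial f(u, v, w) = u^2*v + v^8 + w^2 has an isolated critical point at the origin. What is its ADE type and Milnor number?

Type D9, Milnor number mu = 9.

The Hessian of f at 0 has rank 1. Corank 2; j^3 = u^2*v has shape L^2 M (L != M), so D-series; mu = 9 gives D_9.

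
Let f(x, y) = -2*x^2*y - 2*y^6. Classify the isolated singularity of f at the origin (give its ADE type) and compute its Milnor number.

The Hessian of f at 0 has rank 0. Corank 2; j^3 = -2*x^2*y has shape L^2 M (L != M), so D-series; mu = 7 gives D_7.

Type D_7, Milnor number mu = 7.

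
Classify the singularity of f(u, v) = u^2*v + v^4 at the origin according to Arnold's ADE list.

The Hessian of f at 0 has rank 0. Corank 2; j^3 = u^2*v has shape L^2 M (L != M), so D-series; mu = 5 gives D_5.

D_5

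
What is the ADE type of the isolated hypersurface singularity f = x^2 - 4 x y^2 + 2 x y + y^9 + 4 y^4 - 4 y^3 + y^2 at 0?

A8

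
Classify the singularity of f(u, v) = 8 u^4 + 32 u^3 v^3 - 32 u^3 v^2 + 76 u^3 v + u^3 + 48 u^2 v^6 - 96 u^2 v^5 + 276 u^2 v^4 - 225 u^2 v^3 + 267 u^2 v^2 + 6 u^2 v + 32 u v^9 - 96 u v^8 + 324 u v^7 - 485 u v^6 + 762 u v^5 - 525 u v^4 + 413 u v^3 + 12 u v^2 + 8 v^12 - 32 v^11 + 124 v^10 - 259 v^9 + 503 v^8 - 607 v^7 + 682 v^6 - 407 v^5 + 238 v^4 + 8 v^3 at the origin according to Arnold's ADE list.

E_{7}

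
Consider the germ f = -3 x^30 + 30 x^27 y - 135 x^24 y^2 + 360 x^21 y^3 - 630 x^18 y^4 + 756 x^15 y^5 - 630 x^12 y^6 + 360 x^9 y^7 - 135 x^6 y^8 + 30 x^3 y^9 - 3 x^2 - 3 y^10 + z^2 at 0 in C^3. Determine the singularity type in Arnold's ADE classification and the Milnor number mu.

The Hessian of f at 0 is [[-6, 0, 0], [0, 0, 0], [0, 0, 2]] with rank 2, so corank 1. A Groebner basis of the Jacobian ideal J(f) in C{x,y,z} is {y^9, x, z}; counting standard monomials gives mu = 9. Corank 1: A-series; mu = 9 gives A_9.

Type A_9, Milnor number mu = 9.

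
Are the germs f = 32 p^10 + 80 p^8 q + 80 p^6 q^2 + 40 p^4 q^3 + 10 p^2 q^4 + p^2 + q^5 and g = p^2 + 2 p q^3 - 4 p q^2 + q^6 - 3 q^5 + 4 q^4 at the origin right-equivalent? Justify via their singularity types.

Yes.

The Hessian of f at 0 has rank 1. Corank 1: A-series; mu = 4 gives A_4. The Hessian of g at 0 has rank 1. Corank 1: A-series; mu = 4 gives A_4. Both have type A_4, hence right-equivalent.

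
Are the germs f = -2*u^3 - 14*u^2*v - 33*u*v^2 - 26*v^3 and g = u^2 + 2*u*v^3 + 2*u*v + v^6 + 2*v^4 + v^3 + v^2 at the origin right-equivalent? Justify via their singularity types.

No.

The Hessian of f at 0 has rank 0. Corank 2; j^3 = -(u + 2*v)*(2*u^2 + 10*u*v + 13*v^2) splits into three distinct lines over C (the quadratic factor has nonzero discriminant), so D_4. The Hessian of g at 0 has rank 1. Corank 1: A-series; mu = 2 gives A_2. f is D_4 but g is A_2, hence not right-equivalent.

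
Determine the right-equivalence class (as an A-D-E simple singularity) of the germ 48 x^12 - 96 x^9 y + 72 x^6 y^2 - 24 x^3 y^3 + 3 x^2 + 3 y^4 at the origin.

A_{3}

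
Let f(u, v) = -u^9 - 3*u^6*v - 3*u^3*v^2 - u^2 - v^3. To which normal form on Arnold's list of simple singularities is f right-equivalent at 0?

A2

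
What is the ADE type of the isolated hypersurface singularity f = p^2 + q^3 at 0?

A_2

The Hessian of f at 0 is [[2, 0], [0, 0]] with rank 1, so corank 1. A Groebner basis of the Jacobian ideal J(f) in C{p,q} is {q^2, p}; counting standard monomials gives mu = 2. Corank 1: A-series; mu = 2 gives A_2.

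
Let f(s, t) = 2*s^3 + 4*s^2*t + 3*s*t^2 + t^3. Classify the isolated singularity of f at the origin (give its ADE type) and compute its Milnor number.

Type D4, Milnor number mu = 4.

The Hessian of f at 0 is [[0, 0], [0, 0]] with rank 0, so corank 2. A Groebner basis of the Jacobian ideal J(f) in C{s,t} is {t^3, s^2 - 3*t^2/2, s*t + 3*t^2/2}; counting standard monomials gives mu = 4. Corank 2; j^3 = (s + t)*(2*s^2 + 2*s*t + t^2) splits into three distinct lines over C (the quadratic factor has nonzero discriminant), so D_4.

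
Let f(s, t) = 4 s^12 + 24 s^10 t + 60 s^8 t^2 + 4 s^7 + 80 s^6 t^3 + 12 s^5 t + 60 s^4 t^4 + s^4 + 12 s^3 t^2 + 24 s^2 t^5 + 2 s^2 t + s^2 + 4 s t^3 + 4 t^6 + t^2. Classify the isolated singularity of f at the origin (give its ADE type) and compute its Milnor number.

The Hessian of f at 0 has rank 2. Corank 0: nondegenerate Morse point, so A_1.

Type A_{1}, Milnor number mu = 1.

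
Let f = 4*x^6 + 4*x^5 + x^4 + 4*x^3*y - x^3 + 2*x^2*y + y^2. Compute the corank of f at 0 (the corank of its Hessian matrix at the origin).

1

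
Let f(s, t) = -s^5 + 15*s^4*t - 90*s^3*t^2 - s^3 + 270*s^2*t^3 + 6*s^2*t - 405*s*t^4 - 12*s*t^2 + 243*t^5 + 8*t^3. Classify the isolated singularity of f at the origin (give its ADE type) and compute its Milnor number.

The Hessian of f at 0 has rank 0. Corank 2; j^3 = -(s - 2*t)^3 is a perfect cube, so E-series; the 5-jet and mu = 8 give E_8.

Type E8, Milnor number mu = 8.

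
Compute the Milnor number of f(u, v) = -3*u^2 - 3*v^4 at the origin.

3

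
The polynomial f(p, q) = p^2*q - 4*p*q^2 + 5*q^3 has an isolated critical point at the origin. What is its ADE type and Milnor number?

The Hessian of f at 0 has rank 0. Corank 2; j^3 = q*(p^2 - 4*p*q + 5*q^2) splits into three distinct lines over C (the quadratic factor has nonzero discriminant), so D_4.

Type D4, Milnor number mu = 4.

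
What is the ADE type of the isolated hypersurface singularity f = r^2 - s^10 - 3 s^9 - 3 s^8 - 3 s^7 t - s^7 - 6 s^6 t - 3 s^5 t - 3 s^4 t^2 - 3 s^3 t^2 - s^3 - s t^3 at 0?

E_7

The Hessian of f at 0 is [[0, 0, 0], [0, 0, 0], [0, 0, 2]] with rank 1, so corank 2. A Groebner basis of the Jacobian ideal J(f) in C{s,t,r} is {s^3, s*t^2, 3*s^2 + t^3, r}; counting standard monomials gives mu = 7. Corank 2; j^3 = -s^3 is a perfect cube, so E-series; the 4-jet and mu = 7 give E_7.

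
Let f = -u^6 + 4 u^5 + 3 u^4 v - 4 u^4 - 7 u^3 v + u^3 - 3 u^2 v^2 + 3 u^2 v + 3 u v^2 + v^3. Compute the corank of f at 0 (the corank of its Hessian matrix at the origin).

2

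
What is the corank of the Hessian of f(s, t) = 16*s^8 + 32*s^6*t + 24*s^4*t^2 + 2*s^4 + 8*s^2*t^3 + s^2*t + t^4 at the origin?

2

Hessian at 0 has rank 0.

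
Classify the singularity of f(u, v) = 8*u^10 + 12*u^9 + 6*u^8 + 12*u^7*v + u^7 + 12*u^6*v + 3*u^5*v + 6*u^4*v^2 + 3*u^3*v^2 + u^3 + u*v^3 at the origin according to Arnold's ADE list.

The Hessian of f at 0 is [[0, 0], [0, 0]] with rank 0, so corank 2. A Groebner basis of the Jacobian ideal J(f) in C{u,v} is {u^3, u*v^2, 3*u^2 + v^3}; counting standard monomials gives mu = 7. Corank 2; j^3 = u^3 is a perfect cube, so E-series; the 4-jet and mu = 7 give E_7.

E_7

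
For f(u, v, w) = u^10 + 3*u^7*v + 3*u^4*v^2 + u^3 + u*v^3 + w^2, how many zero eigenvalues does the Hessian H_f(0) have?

2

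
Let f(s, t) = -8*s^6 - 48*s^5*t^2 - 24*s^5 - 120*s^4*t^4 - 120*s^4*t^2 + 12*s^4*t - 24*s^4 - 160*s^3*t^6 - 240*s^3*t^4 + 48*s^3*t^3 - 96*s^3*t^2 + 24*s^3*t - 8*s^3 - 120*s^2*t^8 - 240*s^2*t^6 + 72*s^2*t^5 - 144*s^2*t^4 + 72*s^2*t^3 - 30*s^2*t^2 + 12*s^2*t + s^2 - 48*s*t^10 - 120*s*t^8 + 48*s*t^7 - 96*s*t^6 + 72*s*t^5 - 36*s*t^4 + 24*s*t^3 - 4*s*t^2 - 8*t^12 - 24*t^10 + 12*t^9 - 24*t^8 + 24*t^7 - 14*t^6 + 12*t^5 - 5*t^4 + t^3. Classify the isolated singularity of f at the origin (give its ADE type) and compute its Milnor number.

The Hessian of f at 0 has rank 1. Corank 1: A-series; mu = 2 gives A_2.

Type A_2, Milnor number mu = 2.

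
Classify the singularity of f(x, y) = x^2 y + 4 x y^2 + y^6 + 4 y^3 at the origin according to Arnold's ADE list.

The Hessian of f at 0 has rank 0. Corank 2; j^3 = y*(x + 2*y)^2 has shape L^2 M (L != M), so D-series; mu = 7 gives D_7.

D_{7}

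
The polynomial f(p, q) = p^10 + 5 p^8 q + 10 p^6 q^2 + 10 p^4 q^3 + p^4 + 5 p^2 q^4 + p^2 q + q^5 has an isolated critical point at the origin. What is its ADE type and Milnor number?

Type D6, Milnor number mu = 6.

The Hessian of f at 0 is [[0, 0], [0, 0]] with rank 0, so corank 2. A Groebner basis of the Jacobian ideal J(f) in C{p,q} is {p^2/5 + q^4, p^3, p*q}; counting standard monomials gives mu = 6. Corank 2; j^3 = p^2*q has shape L^2 M (L != M), so D-series; mu = 6 gives D_6.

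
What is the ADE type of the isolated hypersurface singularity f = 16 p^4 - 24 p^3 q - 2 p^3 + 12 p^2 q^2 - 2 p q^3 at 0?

E7

The Hessian of f at 0 is [[0, 0], [0, 0]] with rank 0, so corank 2. A Groebner basis of the Jacobian ideal J(f) in C{p,q} is {3*p^2/4 + q^4 + q^3/4, p^3, p^2*q - p^2/4 - q^3/12, -p^2 + p*q^2 - q^3/3}; counting standard monomials gives mu = 7. Corank 2; j^3 = -2*p^3 is a perfect cube, so E-series; the 4-jet and mu = 7 give E_7.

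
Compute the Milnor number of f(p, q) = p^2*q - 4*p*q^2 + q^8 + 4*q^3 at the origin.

9

The Hessian of f at 0 has rank 0. Corank 2; j^3 = q*(p - 2*q)^2 has shape L^2 M (L != M), so D-series; mu = 9 gives D_9.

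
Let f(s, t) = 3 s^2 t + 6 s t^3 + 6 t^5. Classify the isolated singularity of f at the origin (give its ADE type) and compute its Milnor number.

The Hessian of f at 0 is [[0, 0], [0, 0]] with rank 0, so corank 2. A Groebner basis of the Jacobian ideal J(f) in C{s,t} is {s^3, s^2*t, -s^2/4 + s*t^2, s*t + t^3}; counting standard monomials gives mu = 6. Corank 2; j^3 = 3*s^2*t has shape L^2 M (L != M), so D-series; mu = 6 gives D_6.

Type D6, Milnor number mu = 6.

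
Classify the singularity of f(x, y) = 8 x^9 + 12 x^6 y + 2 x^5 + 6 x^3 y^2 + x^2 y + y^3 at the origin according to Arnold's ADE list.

D_4

The Hessian of f at 0 is [[0, 0], [0, 0]] with rank 0, so corank 2. A Groebner basis of the Jacobian ideal J(f) in C{x,y} is {y^3, x^2 + 3*y^2, x*y}; counting standard monomials gives mu = 4. Corank 2; j^3 = y*(x^2 + y^2) splits into three distinct lines over C (the quadratic factor has nonzero discriminant), so D_4.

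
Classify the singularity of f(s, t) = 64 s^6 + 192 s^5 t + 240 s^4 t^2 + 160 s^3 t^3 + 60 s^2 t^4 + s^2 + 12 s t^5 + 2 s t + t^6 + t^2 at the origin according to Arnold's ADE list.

A5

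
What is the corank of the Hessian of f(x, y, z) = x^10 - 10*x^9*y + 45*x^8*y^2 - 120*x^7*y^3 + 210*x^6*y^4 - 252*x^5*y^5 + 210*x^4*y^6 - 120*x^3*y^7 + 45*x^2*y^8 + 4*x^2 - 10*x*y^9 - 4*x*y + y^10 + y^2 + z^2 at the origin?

The Hessian at 0 is [[8, -4, 0], [-4, 2, 0], [0, 0, 2]] of rank 2; hence corank 1.

1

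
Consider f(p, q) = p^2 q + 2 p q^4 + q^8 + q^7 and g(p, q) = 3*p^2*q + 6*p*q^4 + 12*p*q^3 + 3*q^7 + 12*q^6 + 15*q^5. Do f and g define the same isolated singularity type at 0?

No.

The Hessian of f at 0 is [[0, 0], [0, 0]] with rank 0, so corank 2. A Groebner basis of the Jacobian ideal J(f) in C{p,q} is {p^2*q^2, 8*p^2*q + p^2 + p*q^3, p*q + q^4, p^3}; counting standard monomials gives mu = 9. Corank 2; j^3 = p^2*q has shape L^2 M (L != M), so D-series; mu = 9 gives D_9. The Hessian of g at 0 is [[0, 0], [0, 0]] with rank 0, so corank 2. A Groebner basis of the Jacobian ideal J(g) in C{p,q} is {p^3, p^2*q, -2*p^2 + p*q^2, -p^2/2 + p*q/2 + q^3}; counting standard monomials gives mu = 6. Corank 2; j^3 = 3*p^2*q has shape L^2 M (L != M), so D-series; mu = 6 gives D_6. f is D_9 but g is D_6, hence not right-equivalent.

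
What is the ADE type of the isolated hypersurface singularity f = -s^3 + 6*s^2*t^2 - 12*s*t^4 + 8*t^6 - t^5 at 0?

The Hessian of f at 0 is [[0, 0], [0, 0]] with rank 0, so corank 2. A Groebner basis of the Jacobian ideal J(f) in C{s,t} is {t^4, s^3, -s^2/4 + s*t^2}; counting standard monomials gives mu = 8. Corank 2; j^3 = -s^3 is a perfect cube, so E-series; the 5-jet and mu = 8 give E_8.

E_8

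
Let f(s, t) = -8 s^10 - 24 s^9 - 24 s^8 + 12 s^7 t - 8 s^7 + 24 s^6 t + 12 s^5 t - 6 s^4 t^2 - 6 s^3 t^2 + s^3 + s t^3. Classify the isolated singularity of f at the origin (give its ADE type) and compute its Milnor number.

The Hessian of f at 0 has rank 0. Corank 2; j^3 = s^3 is a perfect cube, so E-series; the 4-jet and mu = 7 give E_7.

Type E_{7}, Milnor number mu = 7.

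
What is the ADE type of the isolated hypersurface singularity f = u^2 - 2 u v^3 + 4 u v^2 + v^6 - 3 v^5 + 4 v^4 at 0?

A_4

The Hessian of f at 0 has rank 1. Corank 1: A-series; mu = 4 gives A_4.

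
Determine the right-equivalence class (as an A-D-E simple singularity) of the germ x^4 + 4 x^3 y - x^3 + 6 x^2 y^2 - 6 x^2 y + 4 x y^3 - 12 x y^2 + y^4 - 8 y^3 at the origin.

The Hessian of f at 0 is [[0, 0], [0, 0]] with rank 0, so corank 2. A Groebner basis of the Jacobian ideal J(f) in C{x,y} is {y^4, x*y^2 + 5*y^3/3, x^2 + 4*x*y + 4*y^2}; counting standard monomials gives mu = 6. Corank 2; j^3 = -(x + 2*y)^3 is a perfect cube, so E-series; the 4-jet and mu = 6 give E_6.

E_{6}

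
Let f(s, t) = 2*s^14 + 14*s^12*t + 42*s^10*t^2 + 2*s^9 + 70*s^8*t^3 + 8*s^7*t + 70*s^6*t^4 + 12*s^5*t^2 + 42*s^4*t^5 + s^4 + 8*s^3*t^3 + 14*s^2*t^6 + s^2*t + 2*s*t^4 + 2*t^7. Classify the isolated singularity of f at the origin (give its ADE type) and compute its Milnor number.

Type D_8, Milnor number mu = 8.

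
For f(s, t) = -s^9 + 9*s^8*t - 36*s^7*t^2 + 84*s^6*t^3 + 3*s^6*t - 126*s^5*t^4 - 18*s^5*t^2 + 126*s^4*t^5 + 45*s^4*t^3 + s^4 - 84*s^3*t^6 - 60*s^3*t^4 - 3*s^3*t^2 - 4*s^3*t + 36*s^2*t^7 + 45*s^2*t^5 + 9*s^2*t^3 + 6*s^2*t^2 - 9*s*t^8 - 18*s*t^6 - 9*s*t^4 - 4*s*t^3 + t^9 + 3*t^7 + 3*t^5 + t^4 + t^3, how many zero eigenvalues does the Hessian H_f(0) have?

2

Hessian at 0 has rank 0.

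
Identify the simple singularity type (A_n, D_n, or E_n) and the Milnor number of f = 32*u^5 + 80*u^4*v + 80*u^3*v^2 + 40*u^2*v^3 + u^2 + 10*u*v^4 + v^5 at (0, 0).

Type A4, Milnor number mu = 4.

The Hessian of f at 0 has rank 1. Corank 1: A-series; mu = 4 gives A_4.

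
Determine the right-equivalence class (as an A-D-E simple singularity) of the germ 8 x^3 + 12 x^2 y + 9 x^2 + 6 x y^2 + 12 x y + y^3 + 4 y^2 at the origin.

The Hessian of f at 0 has rank 1. Corank 1: A-series; mu = 2 gives A_2.

A_{2}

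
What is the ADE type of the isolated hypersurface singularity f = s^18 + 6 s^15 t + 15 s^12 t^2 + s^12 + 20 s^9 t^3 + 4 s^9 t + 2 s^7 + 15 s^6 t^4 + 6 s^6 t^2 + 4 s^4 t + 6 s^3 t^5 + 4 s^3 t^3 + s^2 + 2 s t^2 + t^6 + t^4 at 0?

The Hessian of f at 0 has rank 1. Corank 1: A-series; mu = 5 gives A_5.

A5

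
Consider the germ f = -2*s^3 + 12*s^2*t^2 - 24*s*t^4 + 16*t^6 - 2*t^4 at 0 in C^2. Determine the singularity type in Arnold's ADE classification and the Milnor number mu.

Type E_6, Milnor number mu = 6.

The Hessian of f at 0 has rank 0. Corank 2; j^3 = -2*s^3 is a perfect cube, so E-series; the 4-jet and mu = 6 give E_6.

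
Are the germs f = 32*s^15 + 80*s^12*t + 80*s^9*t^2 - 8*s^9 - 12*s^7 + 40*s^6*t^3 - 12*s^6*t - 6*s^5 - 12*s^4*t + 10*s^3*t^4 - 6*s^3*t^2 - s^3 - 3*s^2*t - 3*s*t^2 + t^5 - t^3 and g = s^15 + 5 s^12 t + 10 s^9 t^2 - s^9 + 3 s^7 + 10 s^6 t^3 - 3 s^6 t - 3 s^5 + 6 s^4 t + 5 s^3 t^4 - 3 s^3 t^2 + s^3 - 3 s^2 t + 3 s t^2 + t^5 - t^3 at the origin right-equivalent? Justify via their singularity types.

The Hessian of f at 0 is [[0, 0], [0, 0]] with rank 0, so corank 2. A Groebner basis of the Jacobian ideal J(f) in C{s,t} is {-s^2/4 + s*t^3 - s*t/2 - t^2/4, t^4, s^3 - 3*s*t^2 - 2*t^3, s^2*t + 2*s*t^2 + t^3}; counting standard monomials gives mu = 8. Corank 2; j^3 = -(s + t)^3 is a perfect cube, so E-series; the 5-jet and mu = 8 give E_8. The Hessian of g at 0 is [[0, 0], [0, 0]] with rank 0, so corank 2. A Groebner basis of the Jacobian ideal J(g) in C{s,t} is {-s^2/2 + s*t^3 + s*t - t^2/2, t^4, s^3 - 3*s*t^2 + 2*t^3, s^2*t - 2*s*t^2 + t^3}; counting standard monomials gives mu = 8. Corank 2; j^3 = (s - t)^3 is a perfect cube, so E-series; the 5-jet and mu = 8 give E_8. Both have type E_8, hence right-equivalent.

Yes.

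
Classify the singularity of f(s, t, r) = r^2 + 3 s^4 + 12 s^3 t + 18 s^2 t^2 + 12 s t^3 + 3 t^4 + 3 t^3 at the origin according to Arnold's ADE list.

E_6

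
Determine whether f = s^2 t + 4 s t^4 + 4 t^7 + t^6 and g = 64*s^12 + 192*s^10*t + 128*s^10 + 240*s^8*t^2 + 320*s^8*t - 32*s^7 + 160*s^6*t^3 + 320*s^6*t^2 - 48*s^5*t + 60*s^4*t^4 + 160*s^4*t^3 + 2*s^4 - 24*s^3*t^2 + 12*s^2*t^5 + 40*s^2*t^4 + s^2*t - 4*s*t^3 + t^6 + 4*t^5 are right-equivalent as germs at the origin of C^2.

The Hessian of f at 0 has rank 0. Corank 2; j^3 = s^2*t has shape L^2 M (L != M), so D-series; mu = 7 gives D_7. The Hessian of g at 0 has rank 0. Corank 2; j^3 = s^2*t has shape L^2 M (L != M), so D-series; mu = 7 gives D_7. Both have type D_7, hence right-equivalent.

Yes.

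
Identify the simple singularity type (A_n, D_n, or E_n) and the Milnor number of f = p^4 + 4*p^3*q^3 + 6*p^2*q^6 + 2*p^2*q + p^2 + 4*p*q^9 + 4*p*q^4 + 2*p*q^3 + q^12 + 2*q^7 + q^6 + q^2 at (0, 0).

Type A1, Milnor number mu = 1.

The Hessian of f at 0 has rank 2. Corank 0: nondegenerate Morse point, so A_1.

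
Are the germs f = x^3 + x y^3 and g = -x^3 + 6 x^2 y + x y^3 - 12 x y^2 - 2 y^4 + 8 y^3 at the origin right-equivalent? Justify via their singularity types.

Yes.

The Hessian of f at 0 is [[0, 0], [0, 0]] with rank 0, so corank 2. A Groebner basis of the Jacobian ideal J(f) in C{x,y} is {x^3, x*y^2, 3*x^2 + y^3}; counting standard monomials gives mu = 7. Corank 2; j^3 = x^3 is a perfect cube, so E-series; the 4-jet and mu = 7 give E_7. The Hessian of g at 0 is [[0, 0], [0, 0]] with rank 0, so corank 2. A Groebner basis of the Jacobian ideal J(g) in C{x,y} is {x^3 - 6*x^2*y + 48*x^2 - 192*x*y + 192*y^2, -6*x^2 + x*y^2 + 24*x*y - 24*y^2, -3*x^2 + 12*x*y + y^3 - 12*y^2}; counting standard monomials gives mu = 7. Corank 2; j^3 = -(x - 2*y)^3 is a perfect cube, so E-series; the 4-jet and mu = 7 give E_7. Both have type E_7, hence right-equivalent.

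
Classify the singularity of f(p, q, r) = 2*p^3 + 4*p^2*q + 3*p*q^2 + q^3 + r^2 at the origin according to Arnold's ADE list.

D4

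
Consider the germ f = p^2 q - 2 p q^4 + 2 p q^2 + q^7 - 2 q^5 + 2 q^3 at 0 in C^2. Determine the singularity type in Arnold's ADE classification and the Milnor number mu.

Type D4, Milnor number mu = 4.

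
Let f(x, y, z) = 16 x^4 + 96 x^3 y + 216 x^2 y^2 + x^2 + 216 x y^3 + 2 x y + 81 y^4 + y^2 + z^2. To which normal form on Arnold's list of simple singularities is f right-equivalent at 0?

A3

The Hessian of f at 0 has rank 2. Corank 1: A-series; mu = 3 gives A_3.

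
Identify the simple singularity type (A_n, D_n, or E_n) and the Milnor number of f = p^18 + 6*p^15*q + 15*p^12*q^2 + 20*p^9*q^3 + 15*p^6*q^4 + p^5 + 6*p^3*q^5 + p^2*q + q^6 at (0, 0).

The Hessian of f at 0 has rank 0. Corank 2; j^3 = p^2*q has shape L^2 M (L != M), so D-series; mu = 7 gives D_7.

Type D7, Milnor number mu = 7.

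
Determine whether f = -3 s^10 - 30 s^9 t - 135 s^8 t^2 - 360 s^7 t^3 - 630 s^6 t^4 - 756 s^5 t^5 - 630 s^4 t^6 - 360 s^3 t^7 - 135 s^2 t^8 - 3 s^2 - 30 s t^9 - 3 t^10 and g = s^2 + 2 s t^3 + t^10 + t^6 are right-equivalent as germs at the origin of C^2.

The Hessian of f at 0 has rank 1. Corank 1: A-series; mu = 9 gives A_9. The Hessian of g at 0 has rank 1. Corank 1: A-series; mu = 9 gives A_9. Both have type A_9, hence right-equivalent.

Yes.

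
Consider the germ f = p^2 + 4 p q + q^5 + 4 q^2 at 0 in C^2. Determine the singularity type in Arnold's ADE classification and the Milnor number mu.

The Hessian of f at 0 is [[2, 4], [4, 8]] with rank 1, so corank 1. A Groebner basis of the Jacobian ideal J(f) in C{p,q} is {q^4, p + 2*q}; counting standard monomials gives mu = 4. Corank 1: A-series; mu = 4 gives A_4.

Type A_{4}, Milnor number mu = 4.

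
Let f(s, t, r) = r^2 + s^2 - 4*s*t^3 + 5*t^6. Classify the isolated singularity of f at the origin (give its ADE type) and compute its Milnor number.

Type A_5, Milnor number mu = 5.

The Hessian of f at 0 is [[2, 0, 0], [0, 0, 0], [0, 0, 2]] with rank 2, so corank 1. A Groebner basis of the Jacobian ideal J(f) in C{s,t,r} is {s*t^2, -s/2 + t^3, s^2, r}; counting standard monomials gives mu = 5. Corank 1: A-series; mu = 5 gives A_5.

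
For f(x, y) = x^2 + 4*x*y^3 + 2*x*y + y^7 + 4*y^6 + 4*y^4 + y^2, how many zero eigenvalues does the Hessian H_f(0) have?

1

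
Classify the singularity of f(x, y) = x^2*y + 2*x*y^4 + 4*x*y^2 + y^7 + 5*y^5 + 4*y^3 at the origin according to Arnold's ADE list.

The Hessian of f at 0 has rank 0. Corank 2; j^3 = y*(x + 2*y)^2 has shape L^2 M (L != M), so D-series; mu = 6 gives D_6.

D_6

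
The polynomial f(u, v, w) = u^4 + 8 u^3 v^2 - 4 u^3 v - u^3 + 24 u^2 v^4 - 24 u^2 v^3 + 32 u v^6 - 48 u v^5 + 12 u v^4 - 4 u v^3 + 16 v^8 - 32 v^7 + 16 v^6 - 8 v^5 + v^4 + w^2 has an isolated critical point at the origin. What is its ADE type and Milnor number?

Type E_6, Milnor number mu = 6.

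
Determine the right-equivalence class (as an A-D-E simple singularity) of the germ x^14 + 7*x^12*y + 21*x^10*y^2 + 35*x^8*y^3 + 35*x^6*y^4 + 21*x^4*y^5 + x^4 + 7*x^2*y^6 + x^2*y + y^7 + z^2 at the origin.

D8

The Hessian of f at 0 has rank 1. Corank 2; j^3 = x^2*y has shape L^2 M (L != M), so D-series; mu = 8 gives D_8.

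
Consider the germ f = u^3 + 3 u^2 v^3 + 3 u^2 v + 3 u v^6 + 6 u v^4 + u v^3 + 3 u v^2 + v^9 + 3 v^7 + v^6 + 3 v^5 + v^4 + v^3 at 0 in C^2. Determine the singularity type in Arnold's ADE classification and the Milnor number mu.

Type E_{7}, Milnor number mu = 7.

The Hessian of f at 0 has rank 0. Corank 2; j^3 = (u + v)^3 is a perfect cube, so E-series; the 4-jet and mu = 7 give E_7.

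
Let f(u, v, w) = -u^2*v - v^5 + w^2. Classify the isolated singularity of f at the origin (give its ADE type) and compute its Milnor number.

Type D_{6}, Milnor number mu = 6.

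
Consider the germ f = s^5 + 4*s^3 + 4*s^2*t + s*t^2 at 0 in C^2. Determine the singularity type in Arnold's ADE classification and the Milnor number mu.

Type D_6, Milnor number mu = 6.

The Hessian of f at 0 has rank 0. Corank 2; j^3 = s*(2*s + t)^2 has shape L^2 M (L != M), so D-series; mu = 6 gives D_6.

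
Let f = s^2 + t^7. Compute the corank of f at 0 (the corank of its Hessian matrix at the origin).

1

Hessian at 0 has rank 1.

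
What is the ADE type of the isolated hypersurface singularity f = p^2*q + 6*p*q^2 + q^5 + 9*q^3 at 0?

D6

The Hessian of f at 0 has rank 0. Corank 2; j^3 = q*(p + 3*q)^2 has shape L^2 M (L != M), so D-series; mu = 6 gives D_6.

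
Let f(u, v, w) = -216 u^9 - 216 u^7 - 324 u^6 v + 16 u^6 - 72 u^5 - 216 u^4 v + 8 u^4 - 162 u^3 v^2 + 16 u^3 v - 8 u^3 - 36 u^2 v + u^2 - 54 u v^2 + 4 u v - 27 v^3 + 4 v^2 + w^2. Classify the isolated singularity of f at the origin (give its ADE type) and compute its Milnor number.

The Hessian of f at 0 is [[2, 4, 0], [4, 8, 0], [0, 0, 2]] with rank 2, so corank 1. A Groebner basis of the Jacobian ideal J(f) in C{u,v,w} is {v^2, u + 2*v, w}; counting standard monomials gives mu = 2. Corank 1: A-series; mu = 2 gives A_2.

Type A_{2}, Milnor number mu = 2.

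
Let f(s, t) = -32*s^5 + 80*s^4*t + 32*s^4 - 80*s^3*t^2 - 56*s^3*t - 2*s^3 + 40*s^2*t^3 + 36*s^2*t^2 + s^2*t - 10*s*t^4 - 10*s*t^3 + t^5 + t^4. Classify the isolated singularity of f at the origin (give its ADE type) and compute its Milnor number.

Type D_{5}, Milnor number mu = 5.

The Hessian of f at 0 has rank 0. Corank 2; j^3 = -s^2*(2*s - t) has shape L^2 M (L != M), so D-series; mu = 5 gives D_5.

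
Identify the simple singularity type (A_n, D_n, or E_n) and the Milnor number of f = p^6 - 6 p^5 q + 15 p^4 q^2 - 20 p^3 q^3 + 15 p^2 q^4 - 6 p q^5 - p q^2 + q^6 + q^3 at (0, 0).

The Hessian of f at 0 has rank 0. Corank 2; j^3 = -q^2*(p - q) has shape L^2 M (L != M), so D-series; mu = 7 gives D_7.

Type D_{7}, Milnor number mu = 7.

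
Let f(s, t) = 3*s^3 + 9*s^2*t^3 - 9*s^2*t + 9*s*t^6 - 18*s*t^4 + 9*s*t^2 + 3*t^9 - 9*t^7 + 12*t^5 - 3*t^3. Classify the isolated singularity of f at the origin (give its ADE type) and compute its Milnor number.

The Hessian of f at 0 is [[0, 0], [0, 0]] with rank 0, so corank 2. A Groebner basis of the Jacobian ideal J(f) in C{s,t} is {s^2/2 + s*t^3 - s*t + t^2/2, t^4, s^3 - 3*s*t^2 + 2*t^3, s^2*t - 2*s*t^2 + t^3}; counting standard monomials gives mu = 8. Corank 2; j^3 = 3*(s - t)^3 is a perfect cube, so E-series; the 5-jet and mu = 8 give E_8.

Type E_8, Milnor number mu = 8.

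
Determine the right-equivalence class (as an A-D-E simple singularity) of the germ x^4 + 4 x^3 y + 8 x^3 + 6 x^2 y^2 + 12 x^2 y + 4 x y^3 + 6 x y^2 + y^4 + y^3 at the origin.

The Hessian of f at 0 is [[0, 0], [0, 0]] with rank 0, so corank 2. A Groebner basis of the Jacobian ideal J(f) in C{x,y} is {y^4, x*y^2 + 2*y^3/3, x^2 + x*y + y^2/4}; counting standard monomials gives mu = 6. Corank 2; j^3 = (2*x + y)^3 is a perfect cube, so E-series; the 4-jet and mu = 6 give E_6.

E_6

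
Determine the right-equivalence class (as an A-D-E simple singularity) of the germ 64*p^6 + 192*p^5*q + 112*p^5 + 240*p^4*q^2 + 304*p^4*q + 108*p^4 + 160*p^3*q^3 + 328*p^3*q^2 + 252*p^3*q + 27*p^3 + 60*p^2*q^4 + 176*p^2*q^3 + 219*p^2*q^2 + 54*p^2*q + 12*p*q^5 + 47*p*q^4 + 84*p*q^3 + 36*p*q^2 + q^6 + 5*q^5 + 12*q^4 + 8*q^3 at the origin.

E8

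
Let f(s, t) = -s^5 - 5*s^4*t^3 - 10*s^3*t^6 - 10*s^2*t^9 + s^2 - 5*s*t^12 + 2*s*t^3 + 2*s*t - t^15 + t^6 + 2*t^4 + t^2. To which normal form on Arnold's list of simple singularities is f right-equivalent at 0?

A4

The Hessian of f at 0 has rank 1. Corank 1: A-series; mu = 4 gives A_4.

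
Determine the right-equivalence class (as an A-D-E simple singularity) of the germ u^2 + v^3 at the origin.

A2

The Hessian of f at 0 is [[2, 0], [0, 0]] with rank 1, so corank 1. A Groebner basis of the Jacobian ideal J(f) in C{u,v} is {v^2, u}; counting standard monomials gives mu = 2. Corank 1: A-series; mu = 2 gives A_2.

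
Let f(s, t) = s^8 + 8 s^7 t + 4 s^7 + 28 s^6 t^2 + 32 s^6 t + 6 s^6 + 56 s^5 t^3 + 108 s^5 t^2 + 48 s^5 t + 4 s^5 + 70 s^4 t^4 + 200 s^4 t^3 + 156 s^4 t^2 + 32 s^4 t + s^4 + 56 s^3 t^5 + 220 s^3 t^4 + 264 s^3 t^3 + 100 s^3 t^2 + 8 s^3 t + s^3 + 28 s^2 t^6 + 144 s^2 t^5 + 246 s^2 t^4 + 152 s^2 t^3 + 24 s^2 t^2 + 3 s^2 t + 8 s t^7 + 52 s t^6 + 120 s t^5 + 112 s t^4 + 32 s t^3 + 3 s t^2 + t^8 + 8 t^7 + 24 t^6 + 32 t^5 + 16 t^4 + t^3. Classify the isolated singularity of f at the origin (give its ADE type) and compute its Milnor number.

Type E6, Milnor number mu = 6.

The Hessian of f at 0 has rank 0. Corank 2; j^3 = (s + t)^3 is a perfect cube, so E-series; the 4-jet and mu = 6 give E_6.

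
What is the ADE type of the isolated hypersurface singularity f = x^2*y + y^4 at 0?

D_5

The Hessian of f at 0 has rank 0. Corank 2; j^3 = x^2*y has shape L^2 M (L != M), so D-series; mu = 5 gives D_5.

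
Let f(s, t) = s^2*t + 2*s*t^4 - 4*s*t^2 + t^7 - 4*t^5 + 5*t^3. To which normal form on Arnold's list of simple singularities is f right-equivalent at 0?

D_{4}

The Hessian of f at 0 has rank 0. Corank 2; j^3 = t*(s^2 - 4*s*t + 5*t^2) splits into three distinct lines over C (the quadratic factor has nonzero discriminant), so D_4.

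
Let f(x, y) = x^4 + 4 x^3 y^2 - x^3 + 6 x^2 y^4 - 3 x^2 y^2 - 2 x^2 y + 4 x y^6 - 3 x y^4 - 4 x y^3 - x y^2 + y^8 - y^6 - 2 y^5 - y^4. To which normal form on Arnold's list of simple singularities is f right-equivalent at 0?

D_{5}

The Hessian of f at 0 is [[0, 0], [0, 0]] with rank 0, so corank 2. A Groebner basis of the Jacobian ideal J(f) in C{x,y} is {x*y^2 - x*y/5 - y^2/5, x*y/5 + y^3 + y^2/5, x^2 + 6*x*y/5 + y^2/5}; counting standard monomials gives mu = 5. Corank 2; j^3 = -x*(x + y)^2 has shape L^2 M (L != M), so D-series; mu = 5 gives D_5.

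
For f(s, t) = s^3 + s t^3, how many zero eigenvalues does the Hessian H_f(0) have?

2

Hessian at 0 has rank 0.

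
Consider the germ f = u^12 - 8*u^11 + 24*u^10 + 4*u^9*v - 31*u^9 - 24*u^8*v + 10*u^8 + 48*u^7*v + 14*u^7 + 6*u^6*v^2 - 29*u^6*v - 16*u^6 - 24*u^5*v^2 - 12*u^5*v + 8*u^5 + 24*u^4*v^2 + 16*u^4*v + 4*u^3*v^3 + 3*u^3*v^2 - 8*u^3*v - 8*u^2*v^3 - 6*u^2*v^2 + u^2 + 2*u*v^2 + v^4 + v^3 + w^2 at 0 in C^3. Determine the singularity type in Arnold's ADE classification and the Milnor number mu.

Type A_{2}, Milnor number mu = 2.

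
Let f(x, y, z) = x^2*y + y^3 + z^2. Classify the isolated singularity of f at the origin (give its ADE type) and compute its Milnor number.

The Hessian of f at 0 has rank 1. Corank 2; j^3 = y*(x^2 + y^2) splits into three distinct lines over C (the quadratic factor has nonzero discriminant), so D_4.

Type D_{4}, Milnor number mu = 4.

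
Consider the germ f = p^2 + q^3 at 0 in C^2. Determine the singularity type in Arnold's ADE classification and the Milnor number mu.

The Hessian of f at 0 is [[2, 0], [0, 0]] with rank 1, so corank 1. A Groebner basis of the Jacobian ideal J(f) in C{p,q} is {q^2, p}; counting standard monomials gives mu = 2. Corank 1: A-series; mu = 2 gives A_2.

Type A_2, Milnor number mu = 2.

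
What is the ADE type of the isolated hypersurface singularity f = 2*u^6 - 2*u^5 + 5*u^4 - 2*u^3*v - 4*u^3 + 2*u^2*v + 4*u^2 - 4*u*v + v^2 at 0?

A5

The Hessian of f at 0 is [[8, -4], [-4, 2]] with rank 1, so corank 1. A Groebner basis of the Jacobian ideal J(f) in C{u,v} is {u*v^2 - 4*u*v + 16*u/5 + 8*v^2/5 - 8*v/5, -8*u*v + v^3 + 4*v^2, u^2 - u*v + 2*u/5 + v^2/5 - v/5}; counting standard monomials gives mu = 5. Corank 1: A-series; mu = 5 gives A_5.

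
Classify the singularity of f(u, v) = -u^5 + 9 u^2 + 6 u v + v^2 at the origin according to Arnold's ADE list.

A_4

The Hessian of f at 0 is [[18, 6], [6, 2]] with rank 1, so corank 1. A Groebner basis of the Jacobian ideal J(f) in C{u,v} is {v^4, u + v/3}; counting standard monomials gives mu = 4. Corank 1: A-series; mu = 4 gives A_4.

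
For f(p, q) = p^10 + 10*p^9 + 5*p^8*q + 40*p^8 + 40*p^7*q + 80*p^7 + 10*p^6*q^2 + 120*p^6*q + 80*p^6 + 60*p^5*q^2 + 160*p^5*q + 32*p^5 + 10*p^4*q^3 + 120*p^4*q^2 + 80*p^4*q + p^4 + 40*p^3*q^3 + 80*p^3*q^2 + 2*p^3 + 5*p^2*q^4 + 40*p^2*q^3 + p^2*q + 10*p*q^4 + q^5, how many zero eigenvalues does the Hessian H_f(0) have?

2

The Hessian at 0 is [[0, 0], [0, 0]] of rank 0; hence corank 2.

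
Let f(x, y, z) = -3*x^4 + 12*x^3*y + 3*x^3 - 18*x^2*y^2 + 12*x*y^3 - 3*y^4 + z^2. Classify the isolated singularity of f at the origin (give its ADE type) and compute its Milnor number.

The Hessian of f at 0 is [[0, 0, 0], [0, 0, 0], [0, 0, 2]] with rank 1, so corank 2. A Groebner basis of the Jacobian ideal J(f) in C{x,y,z} is {y^4, x*y^2 - y^3/3, x^2, z}; counting standard monomials gives mu = 6. Corank 2; j^3 = 3*x^3 is a perfect cube, so E-series; the 4-jet and mu = 6 give E_6.

Type E6, Milnor number mu = 6.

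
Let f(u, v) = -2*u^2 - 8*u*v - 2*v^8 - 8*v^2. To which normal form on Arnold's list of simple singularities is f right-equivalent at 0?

A_7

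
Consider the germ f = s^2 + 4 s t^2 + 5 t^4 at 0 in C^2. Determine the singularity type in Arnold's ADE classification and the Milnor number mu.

Type A_{3}, Milnor number mu = 3.

The Hessian of f at 0 has rank 1. Corank 1: A-series; mu = 3 gives A_3.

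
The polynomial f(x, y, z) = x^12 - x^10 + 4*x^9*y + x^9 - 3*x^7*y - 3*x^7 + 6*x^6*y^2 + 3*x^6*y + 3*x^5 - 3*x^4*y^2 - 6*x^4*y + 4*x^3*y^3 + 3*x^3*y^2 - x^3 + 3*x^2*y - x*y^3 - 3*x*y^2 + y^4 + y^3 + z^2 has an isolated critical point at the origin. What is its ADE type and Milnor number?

Type E_{7}, Milnor number mu = 7.

The Hessian of f at 0 has rank 1. Corank 2; j^3 = -(x - y)^3 is a perfect cube, so E-series; the 4-jet and mu = 7 give E_7.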